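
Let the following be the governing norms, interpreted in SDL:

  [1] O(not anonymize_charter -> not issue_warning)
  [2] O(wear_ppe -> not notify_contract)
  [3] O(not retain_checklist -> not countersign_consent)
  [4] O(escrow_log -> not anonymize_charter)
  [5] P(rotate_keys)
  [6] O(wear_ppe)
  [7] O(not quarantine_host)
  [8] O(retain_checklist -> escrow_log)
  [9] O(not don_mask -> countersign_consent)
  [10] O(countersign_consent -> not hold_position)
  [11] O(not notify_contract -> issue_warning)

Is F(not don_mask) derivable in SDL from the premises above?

Premise 6 states O(wear_ppe) outright.
Premise 2 is O(wear_ppe -> not notify_contract); since O(wear_ppe), deontic closure gives O(not notify_contract).
With premise 11, O(not notify_contract -> issue_warning), the K-axiom yields O(issue_warning).
Premise 1, O(not anonymize_charter -> not issue_warning), contraposes to O(issue_warning -> anonymize_charter); with O(issue_warning) we get O(anonymize_charter).
The contrapositive of premise 4 (O(escrow_log -> not anonymize_charter)) is O(anonymize_charter -> not escrow_log), and O(anonymize_charter) is already established, so O(not escrow_log).
Premise 8 is O(retain_checklist -> escrow_log); contrapositively O(not escrow_log -> not retain_checklist). Since O(not escrow_log) holds, K gives O(not retain_checklist).
With premise 3, O(not retain_checklist -> not countersign_consent), the K-axiom yields O(not countersign_consent).
The contrapositive of premise 9 (O(not don_mask -> countersign_consent)) is O(not countersign_consent -> don_mask), and O(not countersign_consent) is already established, so O(don_mask).
Premises 5, 7, 10 do not contribute to this derivation.
So O(don_mask) holds, i.e. F(not don_mask). The claim follows.

Yes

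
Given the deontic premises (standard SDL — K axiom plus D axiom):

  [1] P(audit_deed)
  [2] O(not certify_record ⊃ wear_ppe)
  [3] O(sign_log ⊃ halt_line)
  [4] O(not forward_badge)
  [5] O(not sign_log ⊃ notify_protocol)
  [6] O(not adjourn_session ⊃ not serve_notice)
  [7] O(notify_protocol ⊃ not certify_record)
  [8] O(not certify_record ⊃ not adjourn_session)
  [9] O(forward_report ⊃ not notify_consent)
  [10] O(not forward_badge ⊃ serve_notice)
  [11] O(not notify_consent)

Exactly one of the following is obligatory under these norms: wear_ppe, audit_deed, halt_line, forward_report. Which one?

Premise 4 states O(not forward_badge) outright.
With premise 10, O(not forward_badge ⊃ serve_notice), the K-axiom yields O(serve_notice).
Premise 6 is O(not adjourn_session ⊃ not serve_notice); contrapositively O(serve_notice ⊃ adjourn_session). Since O(serve_notice) holds, K gives O(adjourn_session).
The contrapositive of premise 8 (O(not certify_record ⊃ not adjourn_session)) is O(adjourn_session ⊃ certify_record), and O(adjourn_session) is already established, so O(certify_record).
Premise 7, O(notify_protocol ⊃ not certify_record), contraposes to O(certify_record ⊃ not notify_protocol); with O(certify_record) we get O(not notify_protocol).
Premise 5, O(not sign_log ⊃ notify_protocol), contraposes to O(not notify_protocol ⊃ sign_log); with O(not notify_protocol) we get O(sign_log).
With premise 3, O(sign_log ⊃ halt_line), the K-axiom yields O(halt_line).
So O(halt_line) holds — halt_line is obligatory. None of the other listed options is made obligatory by any chain of premises.

halt_line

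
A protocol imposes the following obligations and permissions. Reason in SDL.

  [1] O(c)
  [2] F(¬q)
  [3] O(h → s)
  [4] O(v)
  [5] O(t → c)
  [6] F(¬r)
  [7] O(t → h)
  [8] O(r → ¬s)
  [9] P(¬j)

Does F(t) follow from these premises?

Yes

Premise 6, F(¬r), is equivalent to O(r).
With premise 8, O(r → ¬s), the K-axiom yields O(¬s).
Premise 3 is O(h → s); contrapositively O(¬s → ¬h). Since O(¬s) holds, K gives O(¬h).
Premise 7, O(t → h), contraposes to O(¬h → ¬t); with O(¬h) we get O(¬t).
Premises 1, 2, 4, 5, 9 do not contribute to this derivation.
So O(¬t) holds, i.e. F(t). The claim follows.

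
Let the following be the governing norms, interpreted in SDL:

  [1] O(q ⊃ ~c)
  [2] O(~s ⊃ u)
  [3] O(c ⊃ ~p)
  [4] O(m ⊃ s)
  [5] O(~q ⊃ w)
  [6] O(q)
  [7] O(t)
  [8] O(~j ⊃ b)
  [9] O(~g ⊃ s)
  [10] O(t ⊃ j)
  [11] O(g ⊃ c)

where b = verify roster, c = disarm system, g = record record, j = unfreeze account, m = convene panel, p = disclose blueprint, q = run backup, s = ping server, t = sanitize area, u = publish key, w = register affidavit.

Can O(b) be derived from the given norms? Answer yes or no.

Premise 8 is O(~j ⊃ b), but O(~j) is not derivable from the premises, so it does not yield O(b).
No other premise forces O(b). An ideal world satisfying every premise can still have b false, so O(b) is not derivable.

No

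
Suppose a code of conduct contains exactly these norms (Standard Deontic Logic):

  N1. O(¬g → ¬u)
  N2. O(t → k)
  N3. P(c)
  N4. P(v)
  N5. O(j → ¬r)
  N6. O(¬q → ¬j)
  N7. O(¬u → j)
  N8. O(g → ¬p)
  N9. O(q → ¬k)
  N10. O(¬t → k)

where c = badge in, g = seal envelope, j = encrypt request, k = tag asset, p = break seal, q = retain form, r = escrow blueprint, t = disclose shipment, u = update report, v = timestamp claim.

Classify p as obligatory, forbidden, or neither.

By case analysis on t: premise 2 gives O(t → k) and premise 10 gives O(¬t → k), so O(k) either way.
The contrapositive of premise 9 (O(q → ¬k)) is O(k → ¬q), and O(k) is already established, so O(¬q).
Premise 6 is O(¬q → ¬j); since O(¬q), deontic closure gives O(¬j).
Premise 7 is O(¬u → j); contrapositively O(¬j → u). Since O(¬j) holds, K gives O(u).
Premise 1, O(¬g → ¬u), contraposes to O(u → g); with O(u) we get O(g).
Premise 8 is O(g → ¬p); since O(g), deontic closure gives O(¬p).
Premises 3, 4, 5 do not contribute to this derivation.
Thus O(¬p), which is F(p): p is forbidden.

Forbidden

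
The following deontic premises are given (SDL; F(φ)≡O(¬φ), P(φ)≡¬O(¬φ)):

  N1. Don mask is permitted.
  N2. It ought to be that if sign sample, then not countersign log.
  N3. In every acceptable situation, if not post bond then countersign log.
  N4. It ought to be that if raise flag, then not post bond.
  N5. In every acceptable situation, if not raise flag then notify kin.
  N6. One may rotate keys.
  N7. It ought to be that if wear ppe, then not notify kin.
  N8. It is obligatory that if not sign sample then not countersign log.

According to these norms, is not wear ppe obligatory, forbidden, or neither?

Obligatory

Premises 8 and 2 cover both cases: O(¬sign_sample → ¬countersign_log) and O(sign_sample → ¬countersign_log). Since ¬sign_sample ∨ sign_sample is a tautology, O(¬countersign_log) follows.
Premise 3, O(¬post_bond → countersign_log), contraposes to O(¬countersign_log → post_bond); with O(¬countersign_log) we get O(post_bond).
Premise 4, O(raise_flag → ¬post_bond), contraposes to O(post_bond → ¬raise_flag); with O(post_bond) we get O(¬raise_flag).
Premise 5 is O(¬raise_flag → notify_kin); since O(¬raise_flag), deontic closure gives O(notify_kin).
Premise 7, O(wear_ppe → ¬notify_kin), contraposes to O(notify_kin → ¬wear_ppe); with O(notify_kin) we get O(¬wear_ppe).
Premises 1, 6 do not contribute to this derivation.
Hence ¬wear_ppe is obligatory.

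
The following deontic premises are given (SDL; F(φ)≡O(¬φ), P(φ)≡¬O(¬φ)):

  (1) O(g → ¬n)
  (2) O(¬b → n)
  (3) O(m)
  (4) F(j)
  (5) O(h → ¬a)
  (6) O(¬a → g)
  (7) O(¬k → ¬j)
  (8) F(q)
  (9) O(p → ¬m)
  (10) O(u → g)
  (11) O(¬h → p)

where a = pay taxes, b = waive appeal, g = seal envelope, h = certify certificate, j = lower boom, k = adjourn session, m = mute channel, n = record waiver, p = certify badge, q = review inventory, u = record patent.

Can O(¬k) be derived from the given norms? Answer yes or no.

Premise 7 is O(¬k → ¬j); even if O(¬j) held, inferring O(¬k) would be affirming the consequent — invalid.
No other premise forces O(¬k). An ideal world satisfying every premise can still have ¬k false, so O(¬k) is not derivable.

No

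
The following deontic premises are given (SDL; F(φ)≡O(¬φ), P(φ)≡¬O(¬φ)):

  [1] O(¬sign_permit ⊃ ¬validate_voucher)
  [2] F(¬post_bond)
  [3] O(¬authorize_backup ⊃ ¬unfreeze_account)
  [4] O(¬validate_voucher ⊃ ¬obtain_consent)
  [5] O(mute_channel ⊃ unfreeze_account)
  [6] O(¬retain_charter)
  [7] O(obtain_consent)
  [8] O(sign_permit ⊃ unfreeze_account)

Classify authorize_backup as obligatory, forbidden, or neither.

Premise 7 states O(obtain_consent) outright.
Premise 4 is O(¬validate_voucher ⊃ ¬obtain_consent); contrapositively O(obtain_consent ⊃ validate_voucher). Since O(obtain_consent) holds, K gives O(validate_voucher).
Premise 1, O(¬sign_permit ⊃ ¬validate_voucher), contraposes to O(validate_voucher ⊃ sign_permit); with O(validate_voucher) we get O(sign_permit).
With premise 8, O(sign_permit ⊃ unfreeze_account), the K-axiom yields O(unfreeze_account).
The contrapositive of premise 3 (O(¬authorize_backup ⊃ ¬unfreeze_account)) is O(unfreeze_account ⊃ authorize_backup), and O(unfreeze_account) is already established, so O(authorize_backup).
Premises 2, 5, 6 do not contribute to this derivation.
Hence authorize_backup is obligatory.

Obligatory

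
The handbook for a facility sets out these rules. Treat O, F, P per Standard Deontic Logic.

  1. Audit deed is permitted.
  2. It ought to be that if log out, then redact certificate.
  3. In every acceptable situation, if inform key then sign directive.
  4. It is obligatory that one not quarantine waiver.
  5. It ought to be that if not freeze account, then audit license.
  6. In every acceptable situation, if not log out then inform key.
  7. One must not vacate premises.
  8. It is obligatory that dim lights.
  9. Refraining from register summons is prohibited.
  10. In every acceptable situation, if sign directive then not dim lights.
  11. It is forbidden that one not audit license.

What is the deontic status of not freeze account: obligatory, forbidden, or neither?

Premise 5 is O(¬freeze_account → audit_license); even if O(audit_license) held, inferring O(¬freeze_account) would be affirming the consequent — invalid.
No premise or chain of K-axiom applications forces O(¬freeze_account), and none forces O(freeze_account). So ¬freeze_account is neither obligatory nor forbidden under these norms.

Neither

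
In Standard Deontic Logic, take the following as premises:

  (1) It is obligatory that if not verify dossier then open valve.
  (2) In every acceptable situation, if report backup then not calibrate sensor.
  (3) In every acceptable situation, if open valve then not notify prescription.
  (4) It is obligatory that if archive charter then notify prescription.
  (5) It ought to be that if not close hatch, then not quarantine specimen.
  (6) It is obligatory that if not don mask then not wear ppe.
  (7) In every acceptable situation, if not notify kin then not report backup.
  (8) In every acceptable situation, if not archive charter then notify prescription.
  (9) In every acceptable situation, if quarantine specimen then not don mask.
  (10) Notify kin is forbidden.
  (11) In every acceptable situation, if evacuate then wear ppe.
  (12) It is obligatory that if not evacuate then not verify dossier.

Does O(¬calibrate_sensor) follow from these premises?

Premise 2 is O(report_backup → ¬calibrate_sensor), but O(report_backup) is not derivable from the premises, so it does not yield O(¬calibrate_sensor).
No other premise forces O(¬calibrate_sensor). An ideal world satisfying every premise can still have ¬calibrate_sensor false, so O(¬calibrate_sensor) is not derivable.

No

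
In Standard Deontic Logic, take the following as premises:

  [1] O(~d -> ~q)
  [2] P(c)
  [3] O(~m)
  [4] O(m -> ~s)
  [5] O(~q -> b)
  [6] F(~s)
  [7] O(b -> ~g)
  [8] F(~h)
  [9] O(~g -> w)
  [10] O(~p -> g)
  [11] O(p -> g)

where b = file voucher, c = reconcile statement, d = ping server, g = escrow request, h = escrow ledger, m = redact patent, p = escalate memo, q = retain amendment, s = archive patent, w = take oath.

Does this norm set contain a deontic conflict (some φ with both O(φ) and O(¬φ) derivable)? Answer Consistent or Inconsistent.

Premise 4 is O(m -> ~s), but O(m) is not derivable from the premises, so it does not yield O(~s).
So O(~s) is not derivable, and the apparent clash with O(s) does not arise.
A world satisfying every obligation exists (e.g. b=false, c=false, d=true, g=true, h=true, m=false, p=false, q=true, s=true, w=false); no atom is both obligatory and forbidden, so the set is consistent.

Consistent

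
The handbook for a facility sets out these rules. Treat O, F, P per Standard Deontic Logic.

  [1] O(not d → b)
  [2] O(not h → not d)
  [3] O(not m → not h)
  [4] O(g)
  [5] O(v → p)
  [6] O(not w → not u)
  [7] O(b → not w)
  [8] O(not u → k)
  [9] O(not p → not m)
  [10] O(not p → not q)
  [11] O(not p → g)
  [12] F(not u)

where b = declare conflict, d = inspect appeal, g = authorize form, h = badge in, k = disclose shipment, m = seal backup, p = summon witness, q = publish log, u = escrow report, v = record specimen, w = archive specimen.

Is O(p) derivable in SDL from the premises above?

Yes

Premise 12, F(not u), is equivalent to O(u).
Premise 6, O(not w → not u), contraposes to O(u → w); with O(u) we get O(w).
Premise 7 is O(b → not w); contrapositively O(w → not b). Since O(w) holds, K gives O(not b).
The contrapositive of premise 1 (O(not d → b)) is O(not b → d), and O(not b) is already established, so O(d).
Premise 2, O(not h → not d), contraposes to O(d → h); with O(d) we get O(h).
Premise 3 is O(not m → not h); contrapositively O(h → m). Since O(h) holds, K gives O(m).
The contrapositive of premise 9 (O(not p → not m)) is O(m → p), and O(m) is already established, so O(p).
Premises 4, 5, 8, 10, 11 do not contribute to this derivation.
So O(p) follows.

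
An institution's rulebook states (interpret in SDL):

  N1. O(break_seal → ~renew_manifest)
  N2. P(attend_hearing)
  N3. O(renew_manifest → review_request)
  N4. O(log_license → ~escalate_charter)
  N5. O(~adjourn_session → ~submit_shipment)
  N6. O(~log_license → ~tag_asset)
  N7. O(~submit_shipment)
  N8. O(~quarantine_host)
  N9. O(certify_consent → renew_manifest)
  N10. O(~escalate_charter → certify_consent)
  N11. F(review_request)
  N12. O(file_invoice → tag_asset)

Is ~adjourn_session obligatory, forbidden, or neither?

Premise 5 is O(~adjourn_session → ~submit_shipment); even if O(~submit_shipment) held, inferring O(~adjourn_session) would be affirming the consequent — invalid.
No premise or chain of K-axiom applications forces O(~adjourn_session), and none forces O(adjourn_session). So ~adjourn_session is neither obligatory nor forbidden under these norms.

Neither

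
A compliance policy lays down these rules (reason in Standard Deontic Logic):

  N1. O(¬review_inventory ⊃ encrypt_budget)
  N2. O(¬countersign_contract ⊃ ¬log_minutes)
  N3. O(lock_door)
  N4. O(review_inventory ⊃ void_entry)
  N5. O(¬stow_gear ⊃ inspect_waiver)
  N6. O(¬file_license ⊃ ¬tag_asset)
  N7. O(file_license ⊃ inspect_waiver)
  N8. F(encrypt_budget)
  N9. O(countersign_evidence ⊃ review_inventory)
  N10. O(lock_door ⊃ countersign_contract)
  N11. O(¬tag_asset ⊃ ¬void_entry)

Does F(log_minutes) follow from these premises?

No

Premise 2 is O(¬countersign_contract ⊃ ¬log_minutes), but O(¬countersign_contract) is not derivable from the premises, so it does not yield O(¬log_minutes).
No other premise forces O(¬log_minutes). An ideal world satisfying every premise can still have log_minutes true, so F(log_minutes) is not derivable.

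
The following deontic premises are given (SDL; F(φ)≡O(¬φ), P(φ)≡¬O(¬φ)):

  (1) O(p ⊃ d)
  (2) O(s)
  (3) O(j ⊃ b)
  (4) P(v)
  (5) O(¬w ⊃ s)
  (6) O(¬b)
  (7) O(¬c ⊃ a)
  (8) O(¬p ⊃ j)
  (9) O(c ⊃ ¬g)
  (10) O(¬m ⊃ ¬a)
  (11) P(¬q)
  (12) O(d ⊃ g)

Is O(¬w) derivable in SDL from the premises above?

No

Premise 5 is O(¬w ⊃ s); even if O(s) held, inferring O(¬w) would be affirming the consequent — invalid.
No other premise forces O(¬w). An ideal world satisfying every premise can still have ¬w false, so O(¬w) is not derivable.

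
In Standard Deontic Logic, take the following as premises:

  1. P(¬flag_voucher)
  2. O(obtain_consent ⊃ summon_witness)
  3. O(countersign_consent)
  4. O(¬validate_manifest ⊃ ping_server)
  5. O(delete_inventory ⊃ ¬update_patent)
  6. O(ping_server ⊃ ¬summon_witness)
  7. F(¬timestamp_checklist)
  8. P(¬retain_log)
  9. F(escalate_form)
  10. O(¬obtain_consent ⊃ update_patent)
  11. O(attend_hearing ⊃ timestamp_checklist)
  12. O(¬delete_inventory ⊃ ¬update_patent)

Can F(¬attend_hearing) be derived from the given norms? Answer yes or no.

Premise 11 is O(attend_hearing ⊃ timestamp_checklist); even if O(timestamp_checklist) held, inferring O(attend_hearing) would be affirming the consequent — invalid.
No other premise forces O(attend_hearing). An ideal world satisfying every premise can still have ¬attend_hearing true, so F(¬attend_hearing) is not derivable.

No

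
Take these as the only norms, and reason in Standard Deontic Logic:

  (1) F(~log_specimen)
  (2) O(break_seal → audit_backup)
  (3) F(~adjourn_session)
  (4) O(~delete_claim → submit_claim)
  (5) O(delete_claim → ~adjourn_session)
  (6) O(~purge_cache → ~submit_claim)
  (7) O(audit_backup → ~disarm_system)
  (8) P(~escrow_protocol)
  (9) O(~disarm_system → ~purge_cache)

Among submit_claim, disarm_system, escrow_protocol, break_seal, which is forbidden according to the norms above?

break_seal

F(~adjourn_session) at premise 3 means O(adjourn_session).
Premise 5 is O(delete_claim → ~adjourn_session); contrapositively O(adjourn_session → ~delete_claim). Since O(adjourn_session) holds, K gives O(~delete_claim).
Applying K to premise 4 (O(~delete_claim → submit_claim)) and O(~delete_claim) yields O(submit_claim).
The contrapositive of premise 6 (O(~purge_cache → ~submit_claim)) is O(submit_claim → purge_cache), and O(submit_claim) is already established, so O(purge_cache).
Premise 9, O(~disarm_system → ~purge_cache), contraposes to O(purge_cache → disarm_system); with O(purge_cache) we get O(disarm_system).
The contrapositive of premise 7 (O(audit_backup → ~disarm_system)) is O(disarm_system → ~audit_backup), and O(disarm_system) is already established, so O(~audit_backup).
Premise 2 is O(break_seal → audit_backup); contrapositively O(~audit_backup → ~break_seal). Since O(~audit_backup) holds, K gives O(~break_seal).
So O(~break_seal) holds, i.e. break_seal is forbidden. None of the other listed options is forbidden under the premises.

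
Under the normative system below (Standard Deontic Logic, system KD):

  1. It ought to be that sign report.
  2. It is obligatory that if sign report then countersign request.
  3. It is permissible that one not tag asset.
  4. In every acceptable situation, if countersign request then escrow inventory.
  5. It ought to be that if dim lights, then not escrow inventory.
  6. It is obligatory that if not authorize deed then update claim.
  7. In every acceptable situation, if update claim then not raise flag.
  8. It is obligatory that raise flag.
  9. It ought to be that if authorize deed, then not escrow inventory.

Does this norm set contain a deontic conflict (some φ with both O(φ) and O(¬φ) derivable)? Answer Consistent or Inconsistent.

Premise 8 states O(raise_flag) outright.
The contrapositive of premise 7 (O(update_claim → ¬raise_flag)) is O(raise_flag → ¬update_claim), and O(raise_flag) is already established, so O(¬update_claim).
Premise 6 is O(¬authorize_deed → update_claim); contrapositively O(¬update_claim → authorize_deed). Since O(¬update_claim) holds, K gives O(authorize_deed).
From O(authorize_deed) and premise 9, O(authorize_deed → ¬escrow_inventory), we obtain O(¬escrow_inventory).
Premise 4, O(countersign_request → escrow_inventory), contraposes to O(¬escrow_inventory → ¬countersign_request); with O(¬escrow_inventory) we get O(¬countersign_request).
The contrapositive of premise 2 (O(sign_report → countersign_request)) is O(¬countersign_request → ¬sign_report), and O(¬countersign_request) is already established, so O(¬sign_report).
But premise 1 directly asserts O(sign_report).
We now have both O(¬sign_report) and O(sign_report) — sign_report is simultaneously obligatory and forbidden, violating the D-axiom.

Inconsistent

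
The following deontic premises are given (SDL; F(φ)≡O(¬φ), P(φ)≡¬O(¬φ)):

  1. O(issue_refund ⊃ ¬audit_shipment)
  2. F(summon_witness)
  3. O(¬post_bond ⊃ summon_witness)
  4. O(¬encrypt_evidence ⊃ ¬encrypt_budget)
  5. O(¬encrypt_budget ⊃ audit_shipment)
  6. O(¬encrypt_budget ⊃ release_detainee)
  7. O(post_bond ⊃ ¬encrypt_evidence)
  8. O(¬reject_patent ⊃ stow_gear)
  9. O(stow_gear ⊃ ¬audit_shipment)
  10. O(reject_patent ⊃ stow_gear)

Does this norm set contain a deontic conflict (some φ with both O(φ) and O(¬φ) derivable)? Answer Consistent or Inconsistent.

Premises 10 and 8 are O(reject_patent ⊃ stow_gear) and O(¬reject_patent ⊃ stow_gear); every ideal world satisfies reject_patent or ¬reject_patent, so in either case stow_gear holds — hence O(stow_gear).
With premise 9, O(stow_gear ⊃ ¬audit_shipment), the K-axiom yields O(¬audit_shipment).
Premise 5 is O(¬encrypt_budget ⊃ audit_shipment); contrapositively O(¬audit_shipment ⊃ encrypt_budget). Since O(¬audit_shipment) holds, K gives O(encrypt_budget).
Premise 4 is O(¬encrypt_evidence ⊃ ¬encrypt_budget); contrapositively O(encrypt_budget ⊃ encrypt_evidence). Since O(encrypt_budget) holds, K gives O(encrypt_evidence).
Premise 7 is O(post_bond ⊃ ¬encrypt_evidence); contrapositively O(encrypt_evidence ⊃ ¬post_bond). Since O(encrypt_evidence) holds, K gives O(¬post_bond).
With premise 3, O(¬post_bond ⊃ summon_witness), the K-axiom yields O(summon_witness).
Yet premise 2 is F(summon_witness), i.e. O(¬summon_witness).
We now have both O(summon_witness) and O(¬summon_witness) — summon_witness is simultaneously obligatory and forbidden, violating the D-axiom.

Inconsistent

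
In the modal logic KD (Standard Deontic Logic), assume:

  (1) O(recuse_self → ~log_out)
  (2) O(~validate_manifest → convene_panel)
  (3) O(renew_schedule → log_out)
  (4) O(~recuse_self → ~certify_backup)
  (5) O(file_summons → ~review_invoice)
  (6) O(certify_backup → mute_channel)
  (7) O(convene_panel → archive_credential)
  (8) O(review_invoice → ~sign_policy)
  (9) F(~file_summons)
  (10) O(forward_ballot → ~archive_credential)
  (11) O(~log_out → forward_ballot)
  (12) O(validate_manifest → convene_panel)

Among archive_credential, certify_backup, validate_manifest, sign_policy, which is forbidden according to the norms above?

certify_backup

Premises 12 and 2 cover both cases: O(validate_manifest → convene_panel) and O(~validate_manifest → convene_panel). Since validate_manifest ∨ ~validate_manifest is a tautology, O(convene_panel) follows.
Applying K to premise 7 (O(convene_panel → archive_credential)) and O(convene_panel) yields O(archive_credential).
The contrapositive of premise 10 (O(forward_ballot → ~archive_credential)) is O(archive_credential → ~forward_ballot), and O(archive_credential) is already established, so O(~forward_ballot).
The contrapositive of premise 11 (O(~log_out → forward_ballot)) is O(~forward_ballot → log_out), and O(~forward_ballot) is already established, so O(log_out).
The contrapositive of premise 1 (O(recuse_self → ~log_out)) is O(log_out → ~recuse_self), and O(log_out) is already established, so O(~recuse_self).
Premise 4 is O(~recuse_self → ~certify_backup); since O(~recuse_self), deontic closure gives O(~certify_backup).
So O(~certify_backup) holds, i.e. certify_backup is forbidden. None of the other listed options is forbidden under the premises.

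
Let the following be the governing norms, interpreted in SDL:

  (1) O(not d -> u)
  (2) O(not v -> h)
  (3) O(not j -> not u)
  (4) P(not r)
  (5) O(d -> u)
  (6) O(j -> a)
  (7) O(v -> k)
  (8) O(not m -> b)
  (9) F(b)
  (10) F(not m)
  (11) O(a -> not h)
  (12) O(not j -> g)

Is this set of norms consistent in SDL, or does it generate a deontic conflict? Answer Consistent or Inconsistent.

Premise 8 is O(not m -> b), but O(not m) is not derivable from the premises, so it does not yield O(b).
So O(b) is not derivable, and the apparent clash with O(not b) does not arise.
A world satisfying every obligation exists (e.g. a=true, b=false, d=false, g=false, h=false, j=true, k=true, m=true, r=false, u=true, v=true); no atom is both obligatory and forbidden, so the set is consistent.

Consistent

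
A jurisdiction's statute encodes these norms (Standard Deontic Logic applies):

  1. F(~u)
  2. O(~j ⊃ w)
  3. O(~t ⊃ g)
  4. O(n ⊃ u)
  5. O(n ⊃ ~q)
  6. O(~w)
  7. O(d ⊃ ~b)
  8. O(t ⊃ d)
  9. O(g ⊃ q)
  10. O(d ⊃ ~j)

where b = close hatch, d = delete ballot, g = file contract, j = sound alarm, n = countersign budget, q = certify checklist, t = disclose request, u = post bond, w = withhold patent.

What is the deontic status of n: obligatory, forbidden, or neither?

Premise 6 gives O(~w).
Premise 2, O(~j ⊃ w), contraposes to O(~w ⊃ j); with O(~w) we get O(j).
Premise 10 is O(d ⊃ ~j); contrapositively O(j ⊃ ~d). Since O(j) holds, K gives O(~d).
Premise 8, O(t ⊃ d), contraposes to O(~d ⊃ ~t); with O(~d) we get O(~t).
Premise 3 is O(~t ⊃ g); since O(~t), deontic closure gives O(g).
With premise 9, O(g ⊃ q), the K-axiom yields O(q).
The contrapositive of premise 5 (O(n ⊃ ~q)) is O(q ⊃ ~n), and O(q) is already established, so O(~n).
Premises 1, 4, 7 do not contribute to this derivation.
Thus O(~n), which is F(n): n is forbidden.

Forbidden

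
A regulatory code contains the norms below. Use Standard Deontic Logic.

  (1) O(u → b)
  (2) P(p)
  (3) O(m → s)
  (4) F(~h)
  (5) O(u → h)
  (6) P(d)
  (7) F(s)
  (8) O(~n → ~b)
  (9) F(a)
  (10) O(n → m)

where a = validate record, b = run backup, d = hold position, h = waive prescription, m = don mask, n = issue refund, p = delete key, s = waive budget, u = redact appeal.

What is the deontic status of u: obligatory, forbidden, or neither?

Forbidden

Premise 7 is F(s), i.e. O(~s).
The contrapositive of premise 3 (O(m → s)) is O(~s → ~m), and O(~s) is already established, so O(~m).
Premise 10, O(n → m), contraposes to O(~m → ~n); with O(~m) we get O(~n).
With premise 8, O(~n → ~b), the K-axiom yields O(~b).
Premise 1, O(u → b), contraposes to O(~b → ~u); with O(~b) we get O(~u).
Premises 2, 4, 5, 6, 9 do not contribute to this derivation.
Thus O(~u), which is F(u): u is forbidden.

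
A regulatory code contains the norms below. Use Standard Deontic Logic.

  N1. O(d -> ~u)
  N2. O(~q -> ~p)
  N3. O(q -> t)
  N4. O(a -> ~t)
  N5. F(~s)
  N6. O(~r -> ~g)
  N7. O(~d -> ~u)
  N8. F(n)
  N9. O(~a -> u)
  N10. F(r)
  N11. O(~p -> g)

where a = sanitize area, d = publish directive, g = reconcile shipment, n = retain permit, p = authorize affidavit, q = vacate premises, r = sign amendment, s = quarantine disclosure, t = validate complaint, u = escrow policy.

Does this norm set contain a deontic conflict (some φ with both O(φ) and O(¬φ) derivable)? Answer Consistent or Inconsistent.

Inconsistent

Premises 7 and 1 cover both cases: O(~d -> ~u) and O(d -> ~u). Since ~d ∨ d is a tautology, O(~u) follows.
Premise 9 is O(~a -> u); contrapositively O(~u -> a). Since O(~u) holds, K gives O(a).
Premise 4 is O(a -> ~t); since O(a), deontic closure gives O(~t).
Premise 3, O(q -> t), contraposes to O(~t -> ~q); with O(~t) we get O(~q).
From O(~q) and premise 2, O(~q -> ~p), we obtain O(~p).
Premise 11 is O(~p -> g); since O(~p), deontic closure gives O(g).
Premise 6, O(~r -> ~g), contraposes to O(g -> r); with O(g) we get O(r).
But premise 10, F(r), means O(~r).
We now have both O(r) and O(~r) — r is simultaneously obligatory and forbidden, violating the D-axiom.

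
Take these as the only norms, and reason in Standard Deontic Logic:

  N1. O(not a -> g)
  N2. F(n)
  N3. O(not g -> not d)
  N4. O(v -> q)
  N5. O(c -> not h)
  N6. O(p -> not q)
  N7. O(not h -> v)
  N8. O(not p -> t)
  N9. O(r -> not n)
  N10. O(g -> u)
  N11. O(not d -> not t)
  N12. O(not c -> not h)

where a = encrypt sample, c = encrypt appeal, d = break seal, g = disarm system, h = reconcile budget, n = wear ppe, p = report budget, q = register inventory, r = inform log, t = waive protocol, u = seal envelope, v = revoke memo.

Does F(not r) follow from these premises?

Premise 9 is O(r -> not n); even if O(not n) held, inferring O(r) would be affirming the consequent — invalid.
No other premise forces O(r). An ideal world satisfying every premise can still have not r true, so F(not r) is not derivable.

No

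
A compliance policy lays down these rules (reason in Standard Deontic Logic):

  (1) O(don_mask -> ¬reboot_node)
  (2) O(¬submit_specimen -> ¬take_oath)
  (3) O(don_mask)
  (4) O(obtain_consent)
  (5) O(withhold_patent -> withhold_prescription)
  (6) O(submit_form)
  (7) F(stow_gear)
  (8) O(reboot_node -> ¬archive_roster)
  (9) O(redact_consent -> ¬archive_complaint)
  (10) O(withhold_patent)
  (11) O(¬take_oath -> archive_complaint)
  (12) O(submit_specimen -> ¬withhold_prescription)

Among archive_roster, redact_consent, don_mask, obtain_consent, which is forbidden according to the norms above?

Premise 10 gives O(withhold_patent).
From O(withhold_patent) and premise 5, O(withhold_patent -> withhold_prescription), we obtain O(withhold_prescription).
Premise 12, O(submit_specimen -> ¬withhold_prescription), contraposes to O(withhold_prescription -> ¬submit_specimen); with O(withhold_prescription) we get O(¬submit_specimen).
From O(¬submit_specimen) and premise 2, O(¬submit_specimen -> ¬take_oath), we obtain O(¬take_oath).
From O(¬take_oath) and premise 11, O(¬take_oath -> archive_complaint), we obtain O(archive_complaint).
Premise 9 is O(redact_consent -> ¬archive_complaint); contrapositively O(archive_complaint -> ¬redact_consent). Since O(archive_complaint) holds, K gives O(¬redact_consent).
So O(¬redact_consent) holds, i.e. redact_consent is forbidden. None of the other listed options is forbidden under the premises.

redact_consent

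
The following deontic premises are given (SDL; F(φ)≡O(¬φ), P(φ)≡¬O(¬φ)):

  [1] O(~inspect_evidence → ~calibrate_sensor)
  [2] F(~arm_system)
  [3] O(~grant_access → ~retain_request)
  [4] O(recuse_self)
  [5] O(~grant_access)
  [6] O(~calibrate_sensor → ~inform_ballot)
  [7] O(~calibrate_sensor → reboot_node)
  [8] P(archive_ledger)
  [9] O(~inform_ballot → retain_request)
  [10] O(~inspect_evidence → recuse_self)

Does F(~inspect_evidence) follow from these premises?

Yes

From premise 5 we have O(~grant_access).
With premise 3, O(~grant_access → ~retain_request), the K-axiom yields O(~retain_request).
The contrapositive of premise 9 (O(~inform_ballot → retain_request)) is O(~retain_request → inform_ballot), and O(~retain_request) is already established, so O(inform_ballot).
The contrapositive of premise 6 (O(~calibrate_sensor → ~inform_ballot)) is O(inform_ballot → calibrate_sensor), and O(inform_ballot) is already established, so O(calibrate_sensor).
Premise 1 is O(~inspect_evidence → ~calibrate_sensor); contrapositively O(calibrate_sensor → inspect_evidence). Since O(calibrate_sensor) holds, K gives O(inspect_evidence).
Premises 2, 4, 7, 8, 10 do not contribute to this derivation.
So O(inspect_evidence) holds, i.e. F(~inspect_evidence). The claim follows.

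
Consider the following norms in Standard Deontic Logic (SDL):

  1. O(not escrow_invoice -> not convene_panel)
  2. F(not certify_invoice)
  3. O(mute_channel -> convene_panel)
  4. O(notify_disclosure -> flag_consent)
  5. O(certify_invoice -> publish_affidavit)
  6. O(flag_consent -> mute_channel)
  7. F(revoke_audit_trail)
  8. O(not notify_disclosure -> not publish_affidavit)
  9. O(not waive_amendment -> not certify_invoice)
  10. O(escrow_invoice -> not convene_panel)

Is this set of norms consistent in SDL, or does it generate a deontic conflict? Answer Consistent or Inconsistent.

By case analysis on escrow_invoice: premise 10 gives O(escrow_invoice -> not convene_panel) and premise 1 gives O(not escrow_invoice -> not convene_panel), so O(not convene_panel) either way.
Premise 3 is O(mute_channel -> convene_panel); contrapositively O(not convene_panel -> not mute_channel). Since O(not convene_panel) holds, K gives O(not mute_channel).
Premise 6 is O(flag_consent -> mute_channel); contrapositively O(not mute_channel -> not flag_consent). Since O(not mute_channel) holds, K gives O(not flag_consent).
Premise 4, O(notify_disclosure -> flag_consent), contraposes to O(not flag_consent -> not notify_disclosure); with O(not flag_consent) we get O(not notify_disclosure).
With premise 8, O(not notify_disclosure -> not publish_affidavit), the K-axiom yields O(not publish_affidavit).
Premise 5 is O(certify_invoice -> publish_affidavit); contrapositively O(not publish_affidavit -> not certify_invoice). Since O(not publish_affidavit) holds, K gives O(not certify_invoice).
But premise 2, F(not certify_invoice), means O(certify_invoice).
We now have both O(not certify_invoice) and O(certify_invoice) — certify_invoice is simultaneously obligatory and forbidden, violating the D-axiom.

Inconsistent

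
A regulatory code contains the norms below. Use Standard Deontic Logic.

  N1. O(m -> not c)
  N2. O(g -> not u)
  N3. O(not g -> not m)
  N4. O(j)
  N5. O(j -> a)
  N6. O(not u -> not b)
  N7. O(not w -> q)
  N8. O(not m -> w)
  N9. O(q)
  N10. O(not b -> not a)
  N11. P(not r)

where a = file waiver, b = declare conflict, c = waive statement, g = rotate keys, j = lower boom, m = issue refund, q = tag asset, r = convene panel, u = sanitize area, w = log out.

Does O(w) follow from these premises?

Premise 4 gives O(j).
From O(j) and premise 5, O(j -> a), we obtain O(a).
Premise 10, O(not b -> not a), contraposes to O(a -> b); with O(a) we get O(b).
Premise 6, O(not u -> not b), contraposes to O(b -> u); with O(b) we get O(u).
Premise 2 is O(g -> not u); contrapositively O(u -> not g). Since O(u) holds, K gives O(not g).
With premise 3, O(not g -> not m), the K-axiom yields O(not m).
Applying K to premise 8 (O(not m -> w)) and O(not m) yields O(w).
Premises 1, 7, 9, 11 do not contribute to this derivation.
So O(w) follows.

Yes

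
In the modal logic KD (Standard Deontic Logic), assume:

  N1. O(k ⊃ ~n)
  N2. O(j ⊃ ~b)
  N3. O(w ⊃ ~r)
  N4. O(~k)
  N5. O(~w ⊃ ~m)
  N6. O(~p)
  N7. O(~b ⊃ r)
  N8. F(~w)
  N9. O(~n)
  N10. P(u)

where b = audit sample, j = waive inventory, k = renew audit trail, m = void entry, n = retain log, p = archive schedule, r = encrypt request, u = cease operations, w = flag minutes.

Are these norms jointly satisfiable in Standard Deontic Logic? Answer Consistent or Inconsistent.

Premise 1 is O(k ⊃ ~n); even if O(~n) held, inferring O(k) would be affirming the consequent — invalid.
So O(k) is not derivable, and the apparent clash with O(~k) does not arise.
A world satisfying every obligation exists (e.g. b=true, j=false, k=false, m=false, n=false, p=false, r=false, u=false, w=true); no atom is both obligatory and forbidden, so the set is consistent.

Consistent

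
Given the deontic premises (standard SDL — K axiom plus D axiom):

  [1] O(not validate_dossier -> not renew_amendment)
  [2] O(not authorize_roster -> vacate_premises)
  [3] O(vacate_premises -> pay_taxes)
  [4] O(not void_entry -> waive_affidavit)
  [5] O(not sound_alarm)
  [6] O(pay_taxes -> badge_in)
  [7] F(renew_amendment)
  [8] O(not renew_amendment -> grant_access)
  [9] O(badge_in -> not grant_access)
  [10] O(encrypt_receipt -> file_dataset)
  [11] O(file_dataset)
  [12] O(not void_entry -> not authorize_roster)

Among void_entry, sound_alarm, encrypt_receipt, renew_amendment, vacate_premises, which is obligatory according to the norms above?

Premise 7 is F(renew_amendment), i.e. O(not renew_amendment).
Applying K to premise 8 (O(not renew_amendment -> grant_access)) and O(not renew_amendment) yields O(grant_access).
Premise 9, O(badge_in -> not grant_access), contraposes to O(grant_access -> not badge_in); with O(grant_access) we get O(not badge_in).
Premise 6 is O(pay_taxes -> badge_in); contrapositively O(not badge_in -> not pay_taxes). Since O(not badge_in) holds, K gives O(not pay_taxes).
Premise 3, O(vacate_premises -> pay_taxes), contraposes to O(not pay_taxes -> not vacate_premises); with O(not pay_taxes) we get O(not vacate_premises).
Premise 2 is O(not authorize_roster -> vacate_premises); contrapositively O(not vacate_premises -> authorize_roster). Since O(not vacate_premises) holds, K gives O(authorize_roster).
Premise 12 is O(not void_entry -> not authorize_roster); contrapositively O(authorize_roster -> void_entry). Since O(authorize_roster) holds, K gives O(void_entry).
So O(void_entry) holds — void_entry is obligatory. None of the other listed options is made obligatory by any chain of premises.

void_entry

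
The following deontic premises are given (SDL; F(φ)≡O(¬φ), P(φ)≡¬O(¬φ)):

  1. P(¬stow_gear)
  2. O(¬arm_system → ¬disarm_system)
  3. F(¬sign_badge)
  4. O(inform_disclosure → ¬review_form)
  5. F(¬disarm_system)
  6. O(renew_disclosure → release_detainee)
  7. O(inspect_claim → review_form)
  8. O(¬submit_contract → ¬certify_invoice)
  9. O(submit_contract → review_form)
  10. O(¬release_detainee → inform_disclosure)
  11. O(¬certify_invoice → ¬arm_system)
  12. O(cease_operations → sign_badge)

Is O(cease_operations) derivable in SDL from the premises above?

No

Premise 12 is O(cease_operations → sign_badge); even if O(sign_badge) held, inferring O(cease_operations) would be affirming the consequent — invalid.
No other premise forces O(cease_operations). An ideal world satisfying every premise can still have cease_operations false, so O(cease_operations) is not derivable.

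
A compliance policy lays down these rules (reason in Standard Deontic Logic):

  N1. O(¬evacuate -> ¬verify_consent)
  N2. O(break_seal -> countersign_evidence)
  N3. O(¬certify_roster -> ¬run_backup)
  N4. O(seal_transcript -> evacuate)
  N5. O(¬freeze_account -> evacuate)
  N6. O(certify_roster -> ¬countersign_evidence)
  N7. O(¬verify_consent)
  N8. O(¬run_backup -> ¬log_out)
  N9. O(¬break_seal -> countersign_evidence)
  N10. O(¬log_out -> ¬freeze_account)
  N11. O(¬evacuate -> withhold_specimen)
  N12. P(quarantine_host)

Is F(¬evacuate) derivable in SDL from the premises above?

Premises 9 and 2 are O(¬break_seal -> countersign_evidence) and O(break_seal -> countersign_evidence); every ideal world satisfies ¬break_seal or break_seal, so in either case countersign_evidence holds — hence O(countersign_evidence).
Premise 6, O(certify_roster -> ¬countersign_evidence), contraposes to O(countersign_evidence -> ¬certify_roster); with O(countersign_evidence) we get O(¬certify_roster).
Applying K to premise 3 (O(¬certify_roster -> ¬run_backup)) and O(¬certify_roster) yields O(¬run_backup).
Applying K to premise 8 (O(¬run_backup -> ¬log_out)) and O(¬run_backup) yields O(¬log_out).
From O(¬log_out) and premise 10, O(¬log_out -> ¬freeze_account), we obtain O(¬freeze_account).
Applying K to premise 5 (O(¬freeze_account -> evacuate)) and O(¬freeze_account) yields O(evacuate).
Premises 1, 4, 7, 11, 12 do not contribute to this derivation.
So O(evacuate) holds, i.e. F(¬evacuate). The claim follows.

Yes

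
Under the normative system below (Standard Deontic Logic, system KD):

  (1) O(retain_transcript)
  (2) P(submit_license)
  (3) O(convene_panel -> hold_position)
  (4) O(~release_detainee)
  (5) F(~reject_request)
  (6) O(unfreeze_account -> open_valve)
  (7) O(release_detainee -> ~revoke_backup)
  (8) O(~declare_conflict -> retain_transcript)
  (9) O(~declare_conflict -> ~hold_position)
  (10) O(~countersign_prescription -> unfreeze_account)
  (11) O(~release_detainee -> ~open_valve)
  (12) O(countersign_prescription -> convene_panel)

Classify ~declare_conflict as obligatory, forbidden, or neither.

Premise 4 gives O(~release_detainee).
Premise 11 is O(~release_detainee -> ~open_valve); since O(~release_detainee), deontic closure gives O(~open_valve).
Premise 6 is O(unfreeze_account -> open_valve); contrapositively O(~open_valve -> ~unfreeze_account). Since O(~open_valve) holds, K gives O(~unfreeze_account).
Premise 10, O(~countersign_prescription -> unfreeze_account), contraposes to O(~unfreeze_account -> countersign_prescription); with O(~unfreeze_account) we get O(countersign_prescription).
From O(countersign_prescription) and premise 12, O(countersign_prescription -> convene_panel), we obtain O(convene_panel).
Applying K to premise 3 (O(convene_panel -> hold_position)) and O(convene_panel) yields O(hold_position).
Premise 9, O(~declare_conflict -> ~hold_position), contraposes to O(hold_position -> declare_conflict); with O(hold_position) we get O(declare_conflict).
Premises 1, 2, 5, 7, 8 do not contribute to this derivation.
Thus O(declare_conflict), which is F(~declare_conflict): ~declare_conflict is forbidden.

Forbidden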